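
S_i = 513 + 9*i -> [513, 522, 531, 540, 549]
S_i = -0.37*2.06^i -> [-0.37, -0.76, -1.57, -3.23, -6.66]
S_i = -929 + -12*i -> [-929, -941, -953, -965, -977]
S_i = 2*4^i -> [2, 8, 32, 128, 512]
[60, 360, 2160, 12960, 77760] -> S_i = 60*6^i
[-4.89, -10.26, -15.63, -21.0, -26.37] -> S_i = -4.89 + -5.37*i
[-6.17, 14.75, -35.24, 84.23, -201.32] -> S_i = -6.17*(-2.39)^i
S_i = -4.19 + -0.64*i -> [-4.19, -4.83, -5.47, -6.11, -6.75]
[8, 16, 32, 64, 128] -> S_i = 8*2^i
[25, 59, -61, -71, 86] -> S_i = Random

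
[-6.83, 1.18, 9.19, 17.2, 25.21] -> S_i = -6.83 + 8.01*i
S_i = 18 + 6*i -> [18, 24, 30, 36, 42]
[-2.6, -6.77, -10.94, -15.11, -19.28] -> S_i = -2.60 + -4.17*i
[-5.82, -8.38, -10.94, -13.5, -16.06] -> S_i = -5.82 + -2.56*i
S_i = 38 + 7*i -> [38, 45, 52, 59, 66]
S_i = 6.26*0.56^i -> [6.26, 3.51, 1.96, 1.1, 0.62]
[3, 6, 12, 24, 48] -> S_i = 3*2^i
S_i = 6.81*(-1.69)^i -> [6.81, -11.51, 19.45, -32.87, 55.55]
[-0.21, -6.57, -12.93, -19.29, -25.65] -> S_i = -0.21 + -6.36*i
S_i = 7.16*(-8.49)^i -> [7.16, -60.79, 516.09, -4381.63, 37200.07]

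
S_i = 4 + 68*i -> [4, 72, 140, 208, 276]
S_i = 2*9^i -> [2, 18, 162, 1458, 13122]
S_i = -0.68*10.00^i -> [-0.68, -6.8, -68.0, -680.0, -6800.0]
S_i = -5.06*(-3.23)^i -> [-5.06, 16.34, -52.79, 170.51, -550.76]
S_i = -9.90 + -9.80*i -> [-9.9, -19.7, -29.5, -39.3, -49.1]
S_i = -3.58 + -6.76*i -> [-3.58, -10.34, -17.1, -23.86, -30.62]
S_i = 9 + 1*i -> [9, 10, 11, 12, 13]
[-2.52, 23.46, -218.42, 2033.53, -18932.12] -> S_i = -2.52*(-9.31)^i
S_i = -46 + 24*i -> [-46, -22, 2, 26, 50]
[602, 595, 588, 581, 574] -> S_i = 602 + -7*i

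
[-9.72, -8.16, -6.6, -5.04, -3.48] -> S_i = -9.72 + 1.56*i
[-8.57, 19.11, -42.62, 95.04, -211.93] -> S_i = -8.57*(-2.23)^i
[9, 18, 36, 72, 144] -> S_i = 9*2^i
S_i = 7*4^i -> [7, 28, 112, 448, 1792]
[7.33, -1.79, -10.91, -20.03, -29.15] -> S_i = 7.33 + -9.12*i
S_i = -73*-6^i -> [-73, 438, -2628, 15768, -94608]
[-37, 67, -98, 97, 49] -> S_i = Random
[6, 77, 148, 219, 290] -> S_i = 6 + 71*i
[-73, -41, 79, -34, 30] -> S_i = Random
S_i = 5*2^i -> [5, 10, 20, 40, 80]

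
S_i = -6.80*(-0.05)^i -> [-6.8, 0.34, -0.02, 0.0, -0.0]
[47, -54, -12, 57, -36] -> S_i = Random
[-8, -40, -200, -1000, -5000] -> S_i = -8*5^i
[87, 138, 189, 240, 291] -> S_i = 87 + 51*i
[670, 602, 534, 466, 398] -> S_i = 670 + -68*i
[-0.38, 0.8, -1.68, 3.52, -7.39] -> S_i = -0.38*(-2.10)^i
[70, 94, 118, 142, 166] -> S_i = 70 + 24*i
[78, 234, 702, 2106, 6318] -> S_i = 78*3^i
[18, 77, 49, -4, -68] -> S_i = Random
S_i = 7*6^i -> [7, 42, 252, 1512, 9072]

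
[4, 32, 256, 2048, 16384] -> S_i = 4*8^i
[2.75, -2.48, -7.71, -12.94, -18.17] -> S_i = 2.75 + -5.23*i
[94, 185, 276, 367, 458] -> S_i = 94 + 91*i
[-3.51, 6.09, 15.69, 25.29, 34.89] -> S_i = -3.51 + 9.60*i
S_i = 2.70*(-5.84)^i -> [2.7, -15.77, 92.09, -537.78, 3140.62]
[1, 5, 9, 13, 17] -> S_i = 1 + 4*i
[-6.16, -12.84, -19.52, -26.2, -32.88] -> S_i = -6.16 + -6.68*i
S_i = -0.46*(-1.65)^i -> [-0.46, 0.76, -1.25, 2.07, -3.41]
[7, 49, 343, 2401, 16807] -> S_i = 7*7^i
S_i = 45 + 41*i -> [45, 86, 127, 168, 209]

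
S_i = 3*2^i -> [3, 6, 12, 24, 48]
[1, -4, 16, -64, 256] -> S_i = 1*-4^i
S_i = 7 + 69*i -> [7, 76, 145, 214, 283]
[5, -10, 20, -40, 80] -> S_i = 5*-2^i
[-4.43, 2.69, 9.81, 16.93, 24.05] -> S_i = -4.43 + 7.12*i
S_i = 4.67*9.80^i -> [4.67, 45.77, 448.51, 4395.37, 43074.59]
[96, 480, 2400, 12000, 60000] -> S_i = 96*5^i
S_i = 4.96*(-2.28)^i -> [4.96, -11.31, 25.78, -58.79, 134.04]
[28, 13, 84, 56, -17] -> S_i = Random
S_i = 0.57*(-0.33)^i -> [0.57, -0.19, 0.06, -0.02, 0.01]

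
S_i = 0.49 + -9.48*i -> [0.49, -8.99, -18.47, -27.95, -37.43]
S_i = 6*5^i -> [6, 30, 150, 750, 3750]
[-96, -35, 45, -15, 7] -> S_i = Random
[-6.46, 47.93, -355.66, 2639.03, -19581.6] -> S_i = -6.46*(-7.42)^i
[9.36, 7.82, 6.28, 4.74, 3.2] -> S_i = 9.36 + -1.54*i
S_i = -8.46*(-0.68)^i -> [-8.46, 5.75, -3.91, 2.66, -1.81]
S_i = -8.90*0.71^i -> [-8.9, -6.32, -4.49, -3.19, -2.26]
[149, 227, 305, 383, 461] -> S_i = 149 + 78*i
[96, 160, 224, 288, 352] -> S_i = 96 + 64*i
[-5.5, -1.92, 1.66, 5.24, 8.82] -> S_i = -5.50 + 3.58*i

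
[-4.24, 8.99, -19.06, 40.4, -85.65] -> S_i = -4.24*(-2.12)^i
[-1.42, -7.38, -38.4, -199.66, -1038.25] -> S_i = -1.42*5.20^i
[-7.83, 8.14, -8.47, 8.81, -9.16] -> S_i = -7.83*(-1.04)^i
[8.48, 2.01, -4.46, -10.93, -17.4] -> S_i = 8.48 + -6.47*i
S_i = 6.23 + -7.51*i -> [6.23, -1.28, -8.79, -16.3, -23.81]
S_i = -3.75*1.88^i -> [-3.75, -7.05, -13.25, -24.92, -46.84]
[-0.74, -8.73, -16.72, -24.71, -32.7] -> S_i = -0.74 + -7.99*i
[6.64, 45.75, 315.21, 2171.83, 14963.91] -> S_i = 6.64*6.89^i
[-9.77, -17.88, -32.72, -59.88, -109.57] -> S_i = -9.77*1.83^i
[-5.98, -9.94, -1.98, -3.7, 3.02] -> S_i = Random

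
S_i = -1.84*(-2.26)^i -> [-1.84, 4.16, -9.4, 21.24, -48.0]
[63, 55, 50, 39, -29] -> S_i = Random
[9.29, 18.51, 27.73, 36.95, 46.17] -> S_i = 9.29 + 9.22*i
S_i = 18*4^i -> [18, 72, 288, 1152, 4608]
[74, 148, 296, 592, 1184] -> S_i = 74*2^i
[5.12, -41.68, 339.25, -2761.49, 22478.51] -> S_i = 5.12*(-8.14)^i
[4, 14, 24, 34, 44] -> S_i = 4 + 10*i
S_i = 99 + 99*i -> [99, 198, 297, 396, 495]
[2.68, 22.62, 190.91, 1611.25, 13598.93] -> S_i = 2.68*8.44^i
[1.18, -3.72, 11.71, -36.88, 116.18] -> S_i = 1.18*(-3.15)^i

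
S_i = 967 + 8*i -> [967, 975, 983, 991, 999]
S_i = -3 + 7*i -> [-3, 4, 11, 18, 25]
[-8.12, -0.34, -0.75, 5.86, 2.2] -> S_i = Random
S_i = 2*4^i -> [2, 8, 32, 128, 512]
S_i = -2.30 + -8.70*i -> [-2.3, -11.0, -19.7, -28.4, -37.1]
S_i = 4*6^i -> [4, 24, 144, 864, 5184]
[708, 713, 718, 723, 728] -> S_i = 708 + 5*i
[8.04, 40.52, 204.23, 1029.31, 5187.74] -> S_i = 8.04*5.04^i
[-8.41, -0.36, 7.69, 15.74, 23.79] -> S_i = -8.41 + 8.05*i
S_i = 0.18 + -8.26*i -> [0.18, -8.08, -16.34, -24.6, -32.86]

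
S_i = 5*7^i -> [5, 35, 245, 1715, 12005]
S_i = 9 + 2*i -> [9, 11, 13, 15, 17]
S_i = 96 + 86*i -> [96, 182, 268, 354, 440]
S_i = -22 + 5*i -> [-22, -17, -12, -7, -2]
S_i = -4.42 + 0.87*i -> [-4.42, -3.55, -2.68, -1.81, -0.94]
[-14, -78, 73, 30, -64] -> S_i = Random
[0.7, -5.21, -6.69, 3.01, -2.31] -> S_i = Random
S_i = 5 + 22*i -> [5, 27, 49, 71, 93]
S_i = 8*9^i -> [8, 72, 648, 5832, 52488]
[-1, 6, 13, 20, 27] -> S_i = -1 + 7*i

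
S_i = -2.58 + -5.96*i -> [-2.58, -8.54, -14.5, -20.46, -26.42]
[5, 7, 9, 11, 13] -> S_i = 5 + 2*i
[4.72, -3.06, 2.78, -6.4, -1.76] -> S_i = Random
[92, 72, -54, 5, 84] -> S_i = Random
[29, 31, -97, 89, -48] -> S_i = Random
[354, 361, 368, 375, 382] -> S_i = 354 + 7*i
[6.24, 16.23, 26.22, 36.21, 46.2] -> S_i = 6.24 + 9.99*i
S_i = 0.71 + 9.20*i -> [0.71, 9.91, 19.11, 28.31, 37.51]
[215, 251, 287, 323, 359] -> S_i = 215 + 36*i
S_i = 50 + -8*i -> [50, 42, 34, 26, 18]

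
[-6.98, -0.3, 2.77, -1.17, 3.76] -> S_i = Random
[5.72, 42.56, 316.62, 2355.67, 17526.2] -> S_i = 5.72*7.44^i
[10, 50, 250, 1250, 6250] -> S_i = 10*5^i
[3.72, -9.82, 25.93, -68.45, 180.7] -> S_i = 3.72*(-2.64)^i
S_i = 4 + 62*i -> [4, 66, 128, 190, 252]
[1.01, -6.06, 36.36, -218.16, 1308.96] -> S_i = 1.01*(-6.00)^i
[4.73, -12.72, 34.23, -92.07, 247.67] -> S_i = 4.73*(-2.69)^i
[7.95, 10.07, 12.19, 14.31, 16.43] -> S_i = 7.95 + 2.12*i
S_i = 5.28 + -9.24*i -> [5.28, -3.96, -13.2, -22.44, -31.68]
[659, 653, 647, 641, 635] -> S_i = 659 + -6*i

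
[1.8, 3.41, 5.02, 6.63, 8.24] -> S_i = 1.80 + 1.61*i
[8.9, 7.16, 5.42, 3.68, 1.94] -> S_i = 8.90 + -1.74*i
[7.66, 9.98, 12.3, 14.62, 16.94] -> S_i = 7.66 + 2.32*i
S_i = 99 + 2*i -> [99, 101, 103, 105, 107]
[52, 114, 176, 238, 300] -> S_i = 52 + 62*i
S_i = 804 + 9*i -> [804, 813, 822, 831, 840]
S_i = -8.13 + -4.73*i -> [-8.13, -12.86, -17.59, -22.32, -27.05]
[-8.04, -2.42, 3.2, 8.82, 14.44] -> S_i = -8.04 + 5.62*i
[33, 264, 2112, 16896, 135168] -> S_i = 33*8^i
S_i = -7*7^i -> [-7, -49, -343, -2401, -16807]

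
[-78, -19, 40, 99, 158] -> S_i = -78 + 59*i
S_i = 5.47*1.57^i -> [5.47, 8.59, 13.48, 21.17, 33.23]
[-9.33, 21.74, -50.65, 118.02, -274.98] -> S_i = -9.33*(-2.33)^i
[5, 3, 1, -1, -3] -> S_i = 5 + -2*i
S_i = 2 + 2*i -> [2, 4, 6, 8, 10]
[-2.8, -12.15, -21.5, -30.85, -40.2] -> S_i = -2.80 + -9.35*i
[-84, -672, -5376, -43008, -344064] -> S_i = -84*8^i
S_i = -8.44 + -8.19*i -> [-8.44, -16.63, -24.82, -33.01, -41.2]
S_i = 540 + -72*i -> [540, 468, 396, 324, 252]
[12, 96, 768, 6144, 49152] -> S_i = 12*8^i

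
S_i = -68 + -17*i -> [-68, -85, -102, -119, -136]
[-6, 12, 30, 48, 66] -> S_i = -6 + 18*i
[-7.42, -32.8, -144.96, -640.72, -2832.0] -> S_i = -7.42*4.42^i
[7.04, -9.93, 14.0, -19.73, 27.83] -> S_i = 7.04*(-1.41)^i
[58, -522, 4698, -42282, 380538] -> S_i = 58*-9^i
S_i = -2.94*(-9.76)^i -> [-2.94, 28.69, -280.06, 2733.36, -26677.59]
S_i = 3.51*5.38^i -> [3.51, 18.88, 101.59, 546.58, 2940.6]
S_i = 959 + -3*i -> [959, 956, 953, 950, 947]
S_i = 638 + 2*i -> [638, 640, 642, 644, 646]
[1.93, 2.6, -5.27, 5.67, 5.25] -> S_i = Random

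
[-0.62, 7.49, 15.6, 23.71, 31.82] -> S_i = -0.62 + 8.11*i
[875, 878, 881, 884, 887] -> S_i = 875 + 3*i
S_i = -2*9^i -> [-2, -18, -162, -1458, -13122]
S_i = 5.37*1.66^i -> [5.37, 8.91, 14.8, 24.56, 40.78]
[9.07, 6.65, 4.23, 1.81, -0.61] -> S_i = 9.07 + -2.42*i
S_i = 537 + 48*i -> [537, 585, 633, 681, 729]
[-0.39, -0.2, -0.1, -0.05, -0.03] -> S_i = -0.39*0.51^i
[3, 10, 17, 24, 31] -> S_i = 3 + 7*i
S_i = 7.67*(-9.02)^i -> [7.67, -69.18, 624.03, -5628.79, 50771.68]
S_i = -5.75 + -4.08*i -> [-5.75, -9.83, -13.91, -17.99, -22.07]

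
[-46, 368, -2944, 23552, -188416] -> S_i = -46*-8^i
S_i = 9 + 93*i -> [9, 102, 195, 288, 381]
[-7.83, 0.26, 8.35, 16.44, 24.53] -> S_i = -7.83 + 8.09*i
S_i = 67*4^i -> [67, 268, 1072, 4288, 17152]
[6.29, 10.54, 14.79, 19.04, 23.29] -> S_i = 6.29 + 4.25*i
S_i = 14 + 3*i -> [14, 17, 20, 23, 26]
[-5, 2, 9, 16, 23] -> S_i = -5 + 7*i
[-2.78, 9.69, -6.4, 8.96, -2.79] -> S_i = Random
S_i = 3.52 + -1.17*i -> [3.52, 2.35, 1.18, 0.01, -1.16]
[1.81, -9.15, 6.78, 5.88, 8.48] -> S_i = Random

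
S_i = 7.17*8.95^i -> [7.17, 64.17, 574.33, 5140.3, 46005.66]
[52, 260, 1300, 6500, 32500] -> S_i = 52*5^i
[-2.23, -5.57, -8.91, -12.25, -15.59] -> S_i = -2.23 + -3.34*i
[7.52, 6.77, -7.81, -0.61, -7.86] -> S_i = Random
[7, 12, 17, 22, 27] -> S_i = 7 + 5*i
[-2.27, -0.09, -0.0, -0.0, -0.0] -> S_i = -2.27*0.04^i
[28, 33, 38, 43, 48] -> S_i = 28 + 5*i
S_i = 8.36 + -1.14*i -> [8.36, 7.22, 6.08, 4.94, 3.8]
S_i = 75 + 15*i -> [75, 90, 105, 120, 135]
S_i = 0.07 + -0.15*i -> [0.07, -0.08, -0.23, -0.38, -0.53]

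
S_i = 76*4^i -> [76, 304, 1216, 4864, 19456]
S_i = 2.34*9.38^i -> [2.34, 21.95, 205.88, 1931.19, 18114.54]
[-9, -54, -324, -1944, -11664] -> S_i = -9*6^i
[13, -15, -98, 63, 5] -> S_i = Random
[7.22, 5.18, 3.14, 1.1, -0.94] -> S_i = 7.22 + -2.04*i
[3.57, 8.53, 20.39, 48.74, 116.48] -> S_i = 3.57*2.39^i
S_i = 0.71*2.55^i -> [0.71, 1.81, 4.62, 11.77, 30.02]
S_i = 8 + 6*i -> [8, 14, 20, 26, 32]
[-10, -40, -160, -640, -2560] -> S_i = -10*4^i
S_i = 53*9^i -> [53, 477, 4293, 38637, 347733]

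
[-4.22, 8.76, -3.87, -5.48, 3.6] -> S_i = Random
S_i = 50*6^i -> [50, 300, 1800, 10800, 64800]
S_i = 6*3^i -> [6, 18, 54, 162, 486]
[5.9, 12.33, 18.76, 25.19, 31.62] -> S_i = 5.90 + 6.43*i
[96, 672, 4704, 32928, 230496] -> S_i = 96*7^i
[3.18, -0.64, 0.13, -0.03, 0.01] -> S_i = 3.18*(-0.20)^i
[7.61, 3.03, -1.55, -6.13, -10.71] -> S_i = 7.61 + -4.58*i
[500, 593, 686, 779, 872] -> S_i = 500 + 93*i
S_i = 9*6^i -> [9, 54, 324, 1944, 11664]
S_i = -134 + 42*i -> [-134, -92, -50, -8, 34]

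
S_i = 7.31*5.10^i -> [7.31, 37.28, 190.13, 969.68, 4945.36]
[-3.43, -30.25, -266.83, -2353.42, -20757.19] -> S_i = -3.43*8.82^i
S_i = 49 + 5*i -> [49, 54, 59, 64, 69]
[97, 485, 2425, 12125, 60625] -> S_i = 97*5^i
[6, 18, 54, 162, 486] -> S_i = 6*3^i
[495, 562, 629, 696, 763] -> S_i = 495 + 67*i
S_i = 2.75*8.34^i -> [2.75, 22.94, 191.28, 1595.26, 13304.45]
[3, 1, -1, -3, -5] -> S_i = 3 + -2*i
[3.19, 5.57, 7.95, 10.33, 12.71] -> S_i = 3.19 + 2.38*i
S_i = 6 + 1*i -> [6, 7, 8, 9, 10]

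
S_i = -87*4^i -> [-87, -348, -1392, -5568, -22272]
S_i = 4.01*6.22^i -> [4.01, 24.94, 155.14, 964.97, 6002.14]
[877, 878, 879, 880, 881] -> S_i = 877 + 1*i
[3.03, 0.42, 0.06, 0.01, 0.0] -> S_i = 3.03*0.14^i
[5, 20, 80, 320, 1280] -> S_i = 5*4^i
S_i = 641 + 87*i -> [641, 728, 815, 902, 989]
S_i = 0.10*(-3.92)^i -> [0.1, -0.39, 1.54, -6.02, 23.61]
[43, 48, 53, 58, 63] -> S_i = 43 + 5*i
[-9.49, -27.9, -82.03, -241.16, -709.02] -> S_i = -9.49*2.94^i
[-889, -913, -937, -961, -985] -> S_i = -889 + -24*i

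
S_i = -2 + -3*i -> [-2, -5, -8, -11, -14]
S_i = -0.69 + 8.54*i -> [-0.69, 7.85, 16.39, 24.93, 33.47]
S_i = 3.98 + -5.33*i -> [3.98, -1.35, -6.68, -12.01, -17.34]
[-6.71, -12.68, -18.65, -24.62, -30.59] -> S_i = -6.71 + -5.97*i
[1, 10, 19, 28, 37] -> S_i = 1 + 9*i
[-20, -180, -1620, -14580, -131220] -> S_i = -20*9^i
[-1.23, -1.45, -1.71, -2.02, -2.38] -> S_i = -1.23*1.18^i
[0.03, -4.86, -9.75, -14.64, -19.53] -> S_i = 0.03 + -4.89*i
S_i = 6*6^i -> [6, 36, 216, 1296, 7776]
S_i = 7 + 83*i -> [7, 90, 173, 256, 339]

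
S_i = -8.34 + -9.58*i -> [-8.34, -17.92, -27.5, -37.08, -46.66]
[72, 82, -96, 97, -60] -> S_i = Random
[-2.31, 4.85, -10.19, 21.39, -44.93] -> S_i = -2.31*(-2.10)^i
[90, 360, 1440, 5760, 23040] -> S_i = 90*4^i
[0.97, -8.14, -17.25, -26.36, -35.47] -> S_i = 0.97 + -9.11*i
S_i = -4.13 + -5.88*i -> [-4.13, -10.01, -15.89, -21.77, -27.65]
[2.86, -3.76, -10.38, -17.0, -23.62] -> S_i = 2.86 + -6.62*i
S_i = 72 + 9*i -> [72, 81, 90, 99, 108]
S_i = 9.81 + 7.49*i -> [9.81, 17.3, 24.79, 32.28, 39.77]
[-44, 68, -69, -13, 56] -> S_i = Random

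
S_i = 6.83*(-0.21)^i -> [6.83, -1.43, 0.3, -0.06, 0.01]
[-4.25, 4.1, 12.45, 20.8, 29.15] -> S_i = -4.25 + 8.35*i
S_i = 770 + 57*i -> [770, 827, 884, 941, 998]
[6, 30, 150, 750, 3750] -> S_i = 6*5^i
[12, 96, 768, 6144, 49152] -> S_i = 12*8^i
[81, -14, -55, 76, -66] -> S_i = Random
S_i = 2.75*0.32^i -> [2.75, 0.88, 0.28, 0.09, 0.03]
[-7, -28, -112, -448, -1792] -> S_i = -7*4^i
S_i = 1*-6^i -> [1, -6, 36, -216, 1296]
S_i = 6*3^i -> [6, 18, 54, 162, 486]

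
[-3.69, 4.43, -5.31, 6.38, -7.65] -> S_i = -3.69*(-1.20)^i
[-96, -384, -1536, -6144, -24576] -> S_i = -96*4^i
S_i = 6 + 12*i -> [6, 18, 30, 42, 54]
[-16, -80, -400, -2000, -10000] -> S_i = -16*5^i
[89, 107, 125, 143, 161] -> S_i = 89 + 18*i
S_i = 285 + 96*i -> [285, 381, 477, 573, 669]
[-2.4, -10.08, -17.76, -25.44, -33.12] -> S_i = -2.40 + -7.68*i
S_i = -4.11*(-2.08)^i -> [-4.11, 8.55, -17.78, 36.99, -76.93]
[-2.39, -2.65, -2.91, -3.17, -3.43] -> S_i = -2.39 + -0.26*i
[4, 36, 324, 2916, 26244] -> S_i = 4*9^i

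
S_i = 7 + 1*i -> [7, 8, 9, 10, 11]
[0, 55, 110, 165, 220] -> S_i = 0 + 55*i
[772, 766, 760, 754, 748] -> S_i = 772 + -6*i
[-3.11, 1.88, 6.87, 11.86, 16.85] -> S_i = -3.11 + 4.99*i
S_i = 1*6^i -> [1, 6, 36, 216, 1296]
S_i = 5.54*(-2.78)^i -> [5.54, -15.4, 42.82, -119.03, 330.89]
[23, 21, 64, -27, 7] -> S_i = Random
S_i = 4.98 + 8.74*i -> [4.98, 13.72, 22.46, 31.2, 39.94]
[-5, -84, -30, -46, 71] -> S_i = Random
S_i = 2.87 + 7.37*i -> [2.87, 10.24, 17.61, 24.98, 32.35]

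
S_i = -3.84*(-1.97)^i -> [-3.84, 7.56, -14.9, 29.36, -57.84]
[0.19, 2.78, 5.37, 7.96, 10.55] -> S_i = 0.19 + 2.59*i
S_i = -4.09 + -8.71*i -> [-4.09, -12.8, -21.51, -30.22, -38.93]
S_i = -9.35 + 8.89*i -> [-9.35, -0.46, 8.43, 17.32, 26.21]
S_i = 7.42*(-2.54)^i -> [7.42, -18.85, 47.87, -121.59, 308.84]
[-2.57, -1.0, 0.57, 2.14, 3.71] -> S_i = -2.57 + 1.57*i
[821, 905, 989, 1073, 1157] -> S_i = 821 + 84*i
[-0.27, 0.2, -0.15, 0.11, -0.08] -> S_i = -0.27*(-0.74)^i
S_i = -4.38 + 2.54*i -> [-4.38, -1.84, 0.7, 3.24, 5.78]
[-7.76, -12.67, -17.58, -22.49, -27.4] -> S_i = -7.76 + -4.91*i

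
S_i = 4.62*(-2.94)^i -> [4.62, -13.58, 39.93, -117.4, 345.17]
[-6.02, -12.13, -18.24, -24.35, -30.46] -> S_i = -6.02 + -6.11*i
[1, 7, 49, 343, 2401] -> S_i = 1*7^i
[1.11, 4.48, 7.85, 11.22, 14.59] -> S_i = 1.11 + 3.37*i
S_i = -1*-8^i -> [-1, 8, -64, 512, -4096]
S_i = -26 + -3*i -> [-26, -29, -32, -35, -38]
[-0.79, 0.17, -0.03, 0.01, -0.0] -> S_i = -0.79*(-0.21)^i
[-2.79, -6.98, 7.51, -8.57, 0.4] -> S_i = Random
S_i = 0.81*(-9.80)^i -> [0.81, -7.94, 77.79, -762.37, 7471.18]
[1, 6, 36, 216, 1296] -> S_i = 1*6^i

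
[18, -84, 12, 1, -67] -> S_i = Random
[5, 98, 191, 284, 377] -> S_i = 5 + 93*i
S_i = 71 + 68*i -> [71, 139, 207, 275, 343]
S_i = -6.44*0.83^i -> [-6.44, -5.35, -4.44, -3.68, -3.06]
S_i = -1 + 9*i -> [-1, 8, 17, 26, 35]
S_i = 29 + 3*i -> [29, 32, 35, 38, 41]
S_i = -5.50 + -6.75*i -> [-5.5, -12.25, -19.0, -25.75, -32.5]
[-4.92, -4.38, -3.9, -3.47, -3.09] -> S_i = -4.92*0.89^i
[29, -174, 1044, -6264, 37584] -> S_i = 29*-6^i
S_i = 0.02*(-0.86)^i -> [0.02, -0.02, 0.01, -0.01, 0.01]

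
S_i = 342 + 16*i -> [342, 358, 374, 390, 406]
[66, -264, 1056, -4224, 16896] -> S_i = 66*-4^i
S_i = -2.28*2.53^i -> [-2.28, -5.77, -14.59, -36.92, -93.42]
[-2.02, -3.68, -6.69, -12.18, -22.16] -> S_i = -2.02*1.82^i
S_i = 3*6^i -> [3, 18, 108, 648, 3888]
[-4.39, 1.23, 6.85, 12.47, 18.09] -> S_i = -4.39 + 5.62*i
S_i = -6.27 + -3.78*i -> [-6.27, -10.05, -13.83, -17.61, -21.39]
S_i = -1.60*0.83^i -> [-1.6, -1.33, -1.1, -0.91, -0.76]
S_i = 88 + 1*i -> [88, 89, 90, 91, 92]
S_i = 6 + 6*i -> [6, 12, 18, 24, 30]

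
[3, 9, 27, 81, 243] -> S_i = 3*3^i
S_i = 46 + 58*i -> [46, 104, 162, 220, 278]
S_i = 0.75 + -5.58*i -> [0.75, -4.83, -10.41, -15.99, -21.57]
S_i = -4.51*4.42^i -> [-4.51, -19.93, -88.11, -389.44, -1721.34]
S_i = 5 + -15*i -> [5, -10, -25, -40, -55]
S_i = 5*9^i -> [5, 45, 405, 3645, 32805]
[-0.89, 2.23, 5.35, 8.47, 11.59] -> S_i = -0.89 + 3.12*i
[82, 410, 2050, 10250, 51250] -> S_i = 82*5^i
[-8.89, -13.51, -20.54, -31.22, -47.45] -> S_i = -8.89*1.52^i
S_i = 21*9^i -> [21, 189, 1701, 15309, 137781]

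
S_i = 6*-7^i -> [6, -42, 294, -2058, 14406]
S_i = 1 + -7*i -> [1, -6, -13, -20, -27]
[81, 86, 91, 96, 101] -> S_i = 81 + 5*i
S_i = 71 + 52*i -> [71, 123, 175, 227, 279]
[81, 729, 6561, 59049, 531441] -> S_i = 81*9^i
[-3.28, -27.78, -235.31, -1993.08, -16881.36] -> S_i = -3.28*8.47^i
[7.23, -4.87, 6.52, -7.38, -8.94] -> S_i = Random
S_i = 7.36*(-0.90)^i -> [7.36, -6.62, 5.96, -5.37, 4.83]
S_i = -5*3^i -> [-5, -15, -45, -135, -405]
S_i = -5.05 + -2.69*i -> [-5.05, -7.74, -10.43, -13.12, -15.81]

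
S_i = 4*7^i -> [4, 28, 196, 1372, 9604]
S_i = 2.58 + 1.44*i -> [2.58, 4.02, 5.46, 6.9, 8.34]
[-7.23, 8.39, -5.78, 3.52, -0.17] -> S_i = Random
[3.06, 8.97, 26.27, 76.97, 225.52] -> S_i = 3.06*2.93^i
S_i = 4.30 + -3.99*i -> [4.3, 0.31, -3.68, -7.67, -11.66]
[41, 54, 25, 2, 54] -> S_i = Random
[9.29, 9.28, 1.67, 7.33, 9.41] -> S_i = Random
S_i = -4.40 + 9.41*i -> [-4.4, 5.01, 14.42, 23.83, 33.24]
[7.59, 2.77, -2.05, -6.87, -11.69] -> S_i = 7.59 + -4.82*i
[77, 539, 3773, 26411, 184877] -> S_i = 77*7^i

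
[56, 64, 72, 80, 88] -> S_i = 56 + 8*i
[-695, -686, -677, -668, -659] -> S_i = -695 + 9*i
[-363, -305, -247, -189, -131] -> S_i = -363 + 58*i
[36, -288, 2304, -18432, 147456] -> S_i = 36*-8^i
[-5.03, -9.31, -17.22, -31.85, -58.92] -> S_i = -5.03*1.85^i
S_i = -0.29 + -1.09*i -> [-0.29, -1.38, -2.47, -3.56, -4.65]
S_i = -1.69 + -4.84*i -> [-1.69, -6.53, -11.37, -16.21, -21.05]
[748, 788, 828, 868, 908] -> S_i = 748 + 40*i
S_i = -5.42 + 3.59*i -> [-5.42, -1.83, 1.76, 5.35, 8.94]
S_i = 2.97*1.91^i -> [2.97, 5.67, 10.83, 20.69, 39.53]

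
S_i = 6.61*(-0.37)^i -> [6.61, -2.45, 0.9, -0.33, 0.12]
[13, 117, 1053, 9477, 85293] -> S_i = 13*9^i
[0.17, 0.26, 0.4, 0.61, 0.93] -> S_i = 0.17*1.53^i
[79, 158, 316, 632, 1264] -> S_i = 79*2^i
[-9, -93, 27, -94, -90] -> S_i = Random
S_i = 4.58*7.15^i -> [4.58, 32.75, 234.14, 1674.11, 11969.88]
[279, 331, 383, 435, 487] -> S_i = 279 + 52*i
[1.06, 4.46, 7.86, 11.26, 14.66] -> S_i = 1.06 + 3.40*i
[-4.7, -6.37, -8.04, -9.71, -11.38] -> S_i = -4.70 + -1.67*i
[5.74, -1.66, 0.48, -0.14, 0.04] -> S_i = 5.74*(-0.29)^i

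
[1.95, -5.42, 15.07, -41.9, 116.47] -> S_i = 1.95*(-2.78)^i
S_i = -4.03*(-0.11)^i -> [-4.03, 0.44, -0.05, 0.01, -0.0]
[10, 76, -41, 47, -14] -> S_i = Random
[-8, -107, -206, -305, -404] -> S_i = -8 + -99*i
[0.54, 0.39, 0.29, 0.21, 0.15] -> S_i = 0.54*0.73^i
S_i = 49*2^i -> [49, 98, 196, 392, 784]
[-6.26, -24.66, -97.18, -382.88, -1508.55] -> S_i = -6.26*3.94^i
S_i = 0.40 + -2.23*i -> [0.4, -1.83, -4.06, -6.29, -8.52]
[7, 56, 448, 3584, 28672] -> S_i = 7*8^i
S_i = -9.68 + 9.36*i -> [-9.68, -0.32, 9.04, 18.4, 27.76]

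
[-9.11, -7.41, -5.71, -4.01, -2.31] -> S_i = -9.11 + 1.70*i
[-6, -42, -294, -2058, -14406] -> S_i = -6*7^i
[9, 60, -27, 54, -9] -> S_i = Random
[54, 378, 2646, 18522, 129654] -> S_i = 54*7^i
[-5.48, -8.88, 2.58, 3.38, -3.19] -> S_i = Random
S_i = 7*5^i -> [7, 35, 175, 875, 4375]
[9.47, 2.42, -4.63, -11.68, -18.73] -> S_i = 9.47 + -7.05*i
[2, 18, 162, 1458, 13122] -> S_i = 2*9^i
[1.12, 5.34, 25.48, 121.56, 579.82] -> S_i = 1.12*4.77^i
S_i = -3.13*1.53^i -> [-3.13, -4.79, -7.33, -11.21, -17.15]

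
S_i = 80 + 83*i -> [80, 163, 246, 329, 412]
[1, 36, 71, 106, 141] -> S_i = 1 + 35*i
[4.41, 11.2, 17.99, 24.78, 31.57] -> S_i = 4.41 + 6.79*i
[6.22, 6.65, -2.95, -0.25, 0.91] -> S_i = Random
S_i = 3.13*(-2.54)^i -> [3.13, -7.95, 20.19, -51.29, 130.28]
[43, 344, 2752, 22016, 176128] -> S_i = 43*8^i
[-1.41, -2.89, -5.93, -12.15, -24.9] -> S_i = -1.41*2.05^i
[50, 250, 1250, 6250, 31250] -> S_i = 50*5^i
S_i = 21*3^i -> [21, 63, 189, 567, 1701]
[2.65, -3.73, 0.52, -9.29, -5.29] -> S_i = Random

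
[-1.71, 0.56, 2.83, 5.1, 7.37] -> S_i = -1.71 + 2.27*i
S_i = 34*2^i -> [34, 68, 136, 272, 544]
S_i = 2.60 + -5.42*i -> [2.6, -2.82, -8.24, -13.66, -19.08]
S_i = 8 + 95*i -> [8, 103, 198, 293, 388]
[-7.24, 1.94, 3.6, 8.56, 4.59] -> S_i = Random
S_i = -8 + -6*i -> [-8, -14, -20, -26, -32]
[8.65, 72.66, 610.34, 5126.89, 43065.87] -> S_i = 8.65*8.40^i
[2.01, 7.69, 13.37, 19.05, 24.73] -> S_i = 2.01 + 5.68*i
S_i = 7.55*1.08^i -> [7.55, 8.15, 8.81, 9.51, 10.27]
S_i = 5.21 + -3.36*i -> [5.21, 1.85, -1.51, -4.87, -8.23]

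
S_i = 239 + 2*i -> [239, 241, 243, 245, 247]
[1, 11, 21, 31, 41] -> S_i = 1 + 10*i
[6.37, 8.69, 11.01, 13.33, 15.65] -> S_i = 6.37 + 2.32*i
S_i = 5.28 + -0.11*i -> [5.28, 5.17, 5.06, 4.95, 4.84]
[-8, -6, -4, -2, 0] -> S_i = -8 + 2*i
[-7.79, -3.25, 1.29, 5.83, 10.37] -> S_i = -7.79 + 4.54*i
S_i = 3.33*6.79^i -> [3.33, 22.61, 153.53, 1042.45, 7078.21]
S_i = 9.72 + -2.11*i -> [9.72, 7.61, 5.5, 3.39, 1.28]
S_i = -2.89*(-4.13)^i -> [-2.89, 11.94, -49.29, 203.59, -840.81]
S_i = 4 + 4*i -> [4, 8, 12, 16, 20]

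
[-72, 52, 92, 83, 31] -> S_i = Random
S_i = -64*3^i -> [-64, -192, -576, -1728, -5184]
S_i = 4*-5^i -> [4, -20, 100, -500, 2500]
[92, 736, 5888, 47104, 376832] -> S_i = 92*8^i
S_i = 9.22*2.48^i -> [9.22, 22.87, 56.71, 140.63, 348.77]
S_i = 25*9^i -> [25, 225, 2025, 18225, 164025]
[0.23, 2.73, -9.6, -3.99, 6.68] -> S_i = Random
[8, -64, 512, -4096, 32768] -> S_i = 8*-8^i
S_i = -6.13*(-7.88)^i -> [-6.13, 48.3, -380.64, 2999.43, -23635.53]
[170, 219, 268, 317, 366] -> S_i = 170 + 49*i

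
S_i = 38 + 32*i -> [38, 70, 102, 134, 166]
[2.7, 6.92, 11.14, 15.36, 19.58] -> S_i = 2.70 + 4.22*i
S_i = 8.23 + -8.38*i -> [8.23, -0.15, -8.53, -16.91, -25.29]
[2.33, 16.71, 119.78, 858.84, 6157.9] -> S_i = 2.33*7.17^i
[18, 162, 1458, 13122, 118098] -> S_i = 18*9^i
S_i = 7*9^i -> [7, 63, 567, 5103, 45927]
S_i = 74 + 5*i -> [74, 79, 84, 89, 94]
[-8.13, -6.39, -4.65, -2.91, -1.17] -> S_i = -8.13 + 1.74*i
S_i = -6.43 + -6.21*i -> [-6.43, -12.64, -18.85, -25.06, -31.27]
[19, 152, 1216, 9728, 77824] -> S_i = 19*8^i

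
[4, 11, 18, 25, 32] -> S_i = 4 + 7*i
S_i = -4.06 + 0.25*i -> [-4.06, -3.81, -3.56, -3.31, -3.06]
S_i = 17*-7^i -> [17, -119, 833, -5831, 40817]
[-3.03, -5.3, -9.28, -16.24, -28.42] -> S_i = -3.03*1.75^i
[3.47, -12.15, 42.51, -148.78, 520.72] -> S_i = 3.47*(-3.50)^i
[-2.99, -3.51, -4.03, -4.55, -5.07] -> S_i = -2.99 + -0.52*i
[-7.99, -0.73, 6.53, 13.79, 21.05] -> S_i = -7.99 + 7.26*i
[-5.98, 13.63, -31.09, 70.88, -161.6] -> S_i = -5.98*(-2.28)^i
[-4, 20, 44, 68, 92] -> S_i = -4 + 24*i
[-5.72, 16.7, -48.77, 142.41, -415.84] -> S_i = -5.72*(-2.92)^i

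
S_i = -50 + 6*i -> [-50, -44, -38, -32, -26]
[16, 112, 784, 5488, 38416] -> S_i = 16*7^i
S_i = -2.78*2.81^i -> [-2.78, -7.81, -21.95, -61.68, -173.33]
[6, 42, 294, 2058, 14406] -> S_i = 6*7^i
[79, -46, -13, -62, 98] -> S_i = Random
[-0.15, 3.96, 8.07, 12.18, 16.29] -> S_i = -0.15 + 4.11*i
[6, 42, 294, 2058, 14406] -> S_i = 6*7^i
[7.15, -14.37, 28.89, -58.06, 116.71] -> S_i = 7.15*(-2.01)^i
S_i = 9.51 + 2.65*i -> [9.51, 12.16, 14.81, 17.46, 20.11]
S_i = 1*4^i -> [1, 4, 16, 64, 256]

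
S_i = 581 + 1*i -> [581, 582, 583, 584, 585]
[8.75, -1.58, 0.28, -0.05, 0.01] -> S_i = 8.75*(-0.18)^i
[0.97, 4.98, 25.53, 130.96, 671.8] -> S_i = 0.97*5.13^i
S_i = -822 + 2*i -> [-822, -820, -818, -816, -814]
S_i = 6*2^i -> [6, 12, 24, 48, 96]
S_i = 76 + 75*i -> [76, 151, 226, 301, 376]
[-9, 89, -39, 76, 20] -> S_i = Random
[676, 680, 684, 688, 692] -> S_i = 676 + 4*i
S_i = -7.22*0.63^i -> [-7.22, -4.55, -2.87, -1.81, -1.14]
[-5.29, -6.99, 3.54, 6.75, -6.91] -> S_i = Random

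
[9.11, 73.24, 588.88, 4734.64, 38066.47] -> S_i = 9.11*8.04^i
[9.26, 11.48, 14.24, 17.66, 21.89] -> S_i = 9.26*1.24^i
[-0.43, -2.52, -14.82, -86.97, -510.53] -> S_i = -0.43*5.87^i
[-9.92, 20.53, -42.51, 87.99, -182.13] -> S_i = -9.92*(-2.07)^i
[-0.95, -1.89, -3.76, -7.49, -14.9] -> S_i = -0.95*1.99^i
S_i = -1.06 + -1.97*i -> [-1.06, -3.03, -5.0, -6.97, -8.94]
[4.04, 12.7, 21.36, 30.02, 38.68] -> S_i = 4.04 + 8.66*i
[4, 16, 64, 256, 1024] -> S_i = 4*4^i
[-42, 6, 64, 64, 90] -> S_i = Random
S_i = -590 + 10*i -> [-590, -580, -570, -560, -550]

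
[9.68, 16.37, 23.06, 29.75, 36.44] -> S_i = 9.68 + 6.69*i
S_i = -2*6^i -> [-2, -12, -72, -432, -2592]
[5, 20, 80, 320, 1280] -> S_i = 5*4^i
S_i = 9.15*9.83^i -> [9.15, 89.94, 884.15, 8691.24, 85434.87]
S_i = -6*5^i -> [-6, -30, -150, -750, -3750]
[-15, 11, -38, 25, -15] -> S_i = Random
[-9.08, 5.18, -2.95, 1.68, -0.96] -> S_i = -9.08*(-0.57)^i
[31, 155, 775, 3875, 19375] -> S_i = 31*5^i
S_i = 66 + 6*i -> [66, 72, 78, 84, 90]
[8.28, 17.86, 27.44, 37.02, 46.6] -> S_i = 8.28 + 9.58*i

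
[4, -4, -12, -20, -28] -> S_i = 4 + -8*i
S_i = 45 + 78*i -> [45, 123, 201, 279, 357]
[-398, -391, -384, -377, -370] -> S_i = -398 + 7*i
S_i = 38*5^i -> [38, 190, 950, 4750, 23750]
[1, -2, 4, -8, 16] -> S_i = 1*-2^i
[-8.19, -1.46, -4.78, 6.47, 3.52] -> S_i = Random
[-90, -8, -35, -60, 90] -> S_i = Random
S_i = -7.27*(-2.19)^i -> [-7.27, 15.92, -34.87, 76.36, -167.23]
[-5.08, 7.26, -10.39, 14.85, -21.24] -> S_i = -5.08*(-1.43)^i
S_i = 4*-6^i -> [4, -24, 144, -864, 5184]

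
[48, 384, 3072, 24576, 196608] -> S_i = 48*8^i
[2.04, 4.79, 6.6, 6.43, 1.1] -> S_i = Random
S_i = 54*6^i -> [54, 324, 1944, 11664, 69984]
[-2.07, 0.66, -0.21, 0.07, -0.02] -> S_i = -2.07*(-0.32)^i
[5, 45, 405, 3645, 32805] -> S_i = 5*9^i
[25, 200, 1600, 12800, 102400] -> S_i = 25*8^i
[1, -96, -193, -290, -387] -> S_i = 1 + -97*i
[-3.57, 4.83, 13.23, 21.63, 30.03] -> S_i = -3.57 + 8.40*i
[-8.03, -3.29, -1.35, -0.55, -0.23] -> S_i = -8.03*0.41^i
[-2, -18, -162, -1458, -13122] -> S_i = -2*9^i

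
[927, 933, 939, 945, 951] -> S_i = 927 + 6*i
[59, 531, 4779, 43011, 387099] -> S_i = 59*9^i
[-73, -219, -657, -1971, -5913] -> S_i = -73*3^i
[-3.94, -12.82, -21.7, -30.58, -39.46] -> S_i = -3.94 + -8.88*i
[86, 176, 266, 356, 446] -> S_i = 86 + 90*i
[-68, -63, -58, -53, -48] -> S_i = -68 + 5*i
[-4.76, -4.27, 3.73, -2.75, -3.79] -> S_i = Random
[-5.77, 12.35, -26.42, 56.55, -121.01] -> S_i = -5.77*(-2.14)^i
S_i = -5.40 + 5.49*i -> [-5.4, 0.09, 5.58, 11.07, 16.56]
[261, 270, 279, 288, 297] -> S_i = 261 + 9*i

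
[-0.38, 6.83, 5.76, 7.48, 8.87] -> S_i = Random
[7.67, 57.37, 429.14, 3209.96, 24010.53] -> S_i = 7.67*7.48^i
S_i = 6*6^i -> [6, 36, 216, 1296, 7776]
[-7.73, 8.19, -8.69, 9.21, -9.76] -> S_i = -7.73*(-1.06)^i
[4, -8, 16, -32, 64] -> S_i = 4*-2^i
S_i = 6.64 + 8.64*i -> [6.64, 15.28, 23.92, 32.56, 41.2]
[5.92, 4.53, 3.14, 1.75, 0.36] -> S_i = 5.92 + -1.39*i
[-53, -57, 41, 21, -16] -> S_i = Random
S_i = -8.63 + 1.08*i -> [-8.63, -7.55, -6.47, -5.39, -4.31]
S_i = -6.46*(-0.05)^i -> [-6.46, 0.32, -0.02, 0.0, -0.0]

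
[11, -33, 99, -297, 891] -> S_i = 11*-3^i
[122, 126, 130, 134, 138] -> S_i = 122 + 4*i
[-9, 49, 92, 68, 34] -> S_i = Random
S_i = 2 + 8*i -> [2, 10, 18, 26, 34]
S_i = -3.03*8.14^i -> [-3.03, -24.66, -200.77, -1634.24, -13302.71]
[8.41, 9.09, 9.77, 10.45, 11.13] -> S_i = 8.41 + 0.68*i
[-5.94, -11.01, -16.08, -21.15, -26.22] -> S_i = -5.94 + -5.07*i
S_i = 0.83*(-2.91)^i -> [0.83, -2.42, 7.03, -20.45, 59.52]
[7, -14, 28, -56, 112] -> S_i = 7*-2^i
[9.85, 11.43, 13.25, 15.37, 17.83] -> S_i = 9.85*1.16^i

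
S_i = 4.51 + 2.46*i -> [4.51, 6.97, 9.43, 11.89, 14.35]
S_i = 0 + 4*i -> [0, 4, 8, 12, 16]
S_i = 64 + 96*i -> [64, 160, 256, 352, 448]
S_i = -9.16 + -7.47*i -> [-9.16, -16.63, -24.1, -31.57, -39.04]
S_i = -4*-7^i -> [-4, 28, -196, 1372, -9604]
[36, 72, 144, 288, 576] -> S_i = 36*2^i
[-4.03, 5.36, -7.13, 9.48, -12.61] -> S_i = -4.03*(-1.33)^i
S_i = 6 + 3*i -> [6, 9, 12, 15, 18]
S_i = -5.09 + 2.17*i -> [-5.09, -2.92, -0.75, 1.42, 3.59]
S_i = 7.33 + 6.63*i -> [7.33, 13.96, 20.59, 27.22, 33.85]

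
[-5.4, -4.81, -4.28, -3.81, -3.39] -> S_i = -5.40*0.89^i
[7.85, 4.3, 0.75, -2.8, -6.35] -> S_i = 7.85 + -3.55*i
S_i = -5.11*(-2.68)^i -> [-5.11, 13.69, -36.7, 98.36, -263.61]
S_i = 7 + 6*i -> [7, 13, 19, 25, 31]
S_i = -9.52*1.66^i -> [-9.52, -15.8, -26.23, -43.55, -72.29]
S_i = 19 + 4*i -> [19, 23, 27, 31, 35]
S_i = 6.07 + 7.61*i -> [6.07, 13.68, 21.29, 28.9, 36.51]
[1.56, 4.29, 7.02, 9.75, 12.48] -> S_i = 1.56 + 2.73*i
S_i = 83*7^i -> [83, 581, 4067, 28469, 199283]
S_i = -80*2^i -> [-80, -160, -320, -640, -1280]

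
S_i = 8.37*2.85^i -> [8.37, 23.85, 67.99, 193.76, 552.21]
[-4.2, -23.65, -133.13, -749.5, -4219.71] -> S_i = -4.20*5.63^i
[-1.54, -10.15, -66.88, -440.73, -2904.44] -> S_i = -1.54*6.59^i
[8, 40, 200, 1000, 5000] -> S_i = 8*5^i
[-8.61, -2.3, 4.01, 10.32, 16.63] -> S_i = -8.61 + 6.31*i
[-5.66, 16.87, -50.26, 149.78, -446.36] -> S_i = -5.66*(-2.98)^i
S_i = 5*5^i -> [5, 25, 125, 625, 3125]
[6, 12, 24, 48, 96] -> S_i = 6*2^i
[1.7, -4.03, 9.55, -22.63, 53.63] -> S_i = 1.70*(-2.37)^i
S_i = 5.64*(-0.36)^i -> [5.64, -2.03, 0.73, -0.26, 0.09]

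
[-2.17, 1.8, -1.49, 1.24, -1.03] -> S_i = -2.17*(-0.83)^i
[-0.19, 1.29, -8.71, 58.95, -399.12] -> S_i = -0.19*(-6.77)^i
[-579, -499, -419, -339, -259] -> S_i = -579 + 80*i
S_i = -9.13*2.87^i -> [-9.13, -26.2, -75.2, -215.83, -619.44]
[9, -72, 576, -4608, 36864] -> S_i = 9*-8^i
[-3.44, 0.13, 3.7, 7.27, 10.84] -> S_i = -3.44 + 3.57*i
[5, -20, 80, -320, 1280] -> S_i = 5*-4^i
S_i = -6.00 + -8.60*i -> [-6.0, -14.6, -23.2, -31.8, -40.4]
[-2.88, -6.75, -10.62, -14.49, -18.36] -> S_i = -2.88 + -3.87*i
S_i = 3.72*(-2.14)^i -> [3.72, -7.96, 17.04, -36.46, 78.02]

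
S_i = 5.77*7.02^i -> [5.77, 40.51, 284.35, 1996.12, 14012.78]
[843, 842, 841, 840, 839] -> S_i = 843 + -1*i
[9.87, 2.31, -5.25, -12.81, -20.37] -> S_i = 9.87 + -7.56*i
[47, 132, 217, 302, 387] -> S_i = 47 + 85*i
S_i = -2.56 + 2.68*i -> [-2.56, 0.12, 2.8, 5.48, 8.16]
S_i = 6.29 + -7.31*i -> [6.29, -1.02, -8.33, -15.64, -22.95]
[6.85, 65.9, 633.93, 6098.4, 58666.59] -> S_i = 6.85*9.62^i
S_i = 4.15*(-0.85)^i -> [4.15, -3.53, 3.0, -2.55, 2.17]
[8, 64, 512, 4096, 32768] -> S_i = 8*8^i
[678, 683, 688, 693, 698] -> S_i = 678 + 5*i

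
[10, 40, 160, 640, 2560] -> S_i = 10*4^i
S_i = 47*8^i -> [47, 376, 3008, 24064, 192512]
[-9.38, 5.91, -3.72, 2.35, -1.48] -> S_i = -9.38*(-0.63)^i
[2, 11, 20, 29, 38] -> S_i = 2 + 9*i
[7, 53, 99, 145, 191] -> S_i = 7 + 46*i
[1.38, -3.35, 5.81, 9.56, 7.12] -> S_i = Random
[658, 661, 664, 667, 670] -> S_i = 658 + 3*i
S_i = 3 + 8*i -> [3, 11, 19, 27, 35]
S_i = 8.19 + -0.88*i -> [8.19, 7.31, 6.43, 5.55, 4.67]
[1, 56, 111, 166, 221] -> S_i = 1 + 55*i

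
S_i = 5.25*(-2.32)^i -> [5.25, -12.18, 28.26, -65.56, 152.09]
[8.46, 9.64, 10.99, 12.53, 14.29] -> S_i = 8.46*1.14^i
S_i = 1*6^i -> [1, 6, 36, 216, 1296]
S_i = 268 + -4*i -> [268, 264, 260, 256, 252]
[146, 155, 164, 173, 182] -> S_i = 146 + 9*i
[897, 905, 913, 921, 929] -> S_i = 897 + 8*i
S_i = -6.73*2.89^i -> [-6.73, -19.45, -56.21, -162.45, -469.47]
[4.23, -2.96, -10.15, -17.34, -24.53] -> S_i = 4.23 + -7.19*i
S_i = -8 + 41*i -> [-8, 33, 74, 115, 156]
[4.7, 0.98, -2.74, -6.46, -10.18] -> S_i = 4.70 + -3.72*i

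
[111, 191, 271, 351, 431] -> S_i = 111 + 80*i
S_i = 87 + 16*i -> [87, 103, 119, 135, 151]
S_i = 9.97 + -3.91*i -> [9.97, 6.06, 2.15, -1.76, -5.67]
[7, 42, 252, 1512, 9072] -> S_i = 7*6^i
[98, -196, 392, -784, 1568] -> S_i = 98*-2^i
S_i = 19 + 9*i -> [19, 28, 37, 46, 55]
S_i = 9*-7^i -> [9, -63, 441, -3087, 21609]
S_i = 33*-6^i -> [33, -198, 1188, -7128, 42768]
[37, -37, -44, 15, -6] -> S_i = Random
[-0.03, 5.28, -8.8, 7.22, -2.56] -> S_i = Random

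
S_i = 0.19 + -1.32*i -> [0.19, -1.13, -2.45, -3.77, -5.09]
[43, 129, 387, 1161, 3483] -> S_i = 43*3^i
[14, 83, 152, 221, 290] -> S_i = 14 + 69*i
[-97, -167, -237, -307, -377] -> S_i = -97 + -70*i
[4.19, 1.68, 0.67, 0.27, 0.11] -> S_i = 4.19*0.40^i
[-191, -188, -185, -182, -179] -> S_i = -191 + 3*i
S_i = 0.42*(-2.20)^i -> [0.42, -0.92, 2.03, -4.47, 9.84]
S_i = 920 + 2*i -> [920, 922, 924, 926, 928]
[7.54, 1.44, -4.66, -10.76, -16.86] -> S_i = 7.54 + -6.10*i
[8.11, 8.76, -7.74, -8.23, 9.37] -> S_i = Random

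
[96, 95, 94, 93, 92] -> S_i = 96 + -1*i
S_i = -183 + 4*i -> [-183, -179, -175, -171, -167]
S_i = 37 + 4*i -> [37, 41, 45, 49, 53]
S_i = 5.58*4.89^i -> [5.58, 27.29, 133.43, 652.47, 3190.58]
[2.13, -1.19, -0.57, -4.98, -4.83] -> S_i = Random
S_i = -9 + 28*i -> [-9, 19, 47, 75, 103]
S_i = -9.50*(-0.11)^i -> [-9.5, 1.04, -0.11, 0.01, -0.0]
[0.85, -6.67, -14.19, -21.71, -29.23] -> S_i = 0.85 + -7.52*i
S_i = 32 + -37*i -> [32, -5, -42, -79, -116]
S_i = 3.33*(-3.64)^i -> [3.33, -12.12, 44.12, -160.6, 584.59]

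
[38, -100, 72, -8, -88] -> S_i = Random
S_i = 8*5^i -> [8, 40, 200, 1000, 5000]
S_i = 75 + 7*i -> [75, 82, 89, 96, 103]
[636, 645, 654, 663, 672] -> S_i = 636 + 9*i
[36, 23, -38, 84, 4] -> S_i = Random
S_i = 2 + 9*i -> [2, 11, 20, 29, 38]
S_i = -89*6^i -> [-89, -534, -3204, -19224, -115344]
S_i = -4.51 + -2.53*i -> [-4.51, -7.04, -9.57, -12.1, -14.63]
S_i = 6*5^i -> [6, 30, 150, 750, 3750]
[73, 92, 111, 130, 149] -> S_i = 73 + 19*i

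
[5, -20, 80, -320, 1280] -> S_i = 5*-4^i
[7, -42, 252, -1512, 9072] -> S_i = 7*-6^i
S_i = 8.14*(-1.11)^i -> [8.14, -9.04, 10.03, -11.13, 12.36]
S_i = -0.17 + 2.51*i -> [-0.17, 2.34, 4.85, 7.36, 9.87]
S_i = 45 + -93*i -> [45, -48, -141, -234, -327]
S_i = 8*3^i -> [8, 24, 72, 216, 648]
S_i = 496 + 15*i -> [496, 511, 526, 541, 556]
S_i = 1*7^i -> [1, 7, 49, 343, 2401]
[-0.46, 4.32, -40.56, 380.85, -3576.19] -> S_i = -0.46*(-9.39)^i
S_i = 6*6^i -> [6, 36, 216, 1296, 7776]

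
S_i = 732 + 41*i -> [732, 773, 814, 855, 896]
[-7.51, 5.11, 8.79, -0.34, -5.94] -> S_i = Random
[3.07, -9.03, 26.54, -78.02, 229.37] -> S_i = 3.07*(-2.94)^i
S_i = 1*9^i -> [1, 9, 81, 729, 6561]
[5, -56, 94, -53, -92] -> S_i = Random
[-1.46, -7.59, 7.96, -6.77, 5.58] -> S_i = Random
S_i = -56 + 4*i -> [-56, -52, -48, -44, -40]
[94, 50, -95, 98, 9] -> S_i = Random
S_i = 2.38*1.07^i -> [2.38, 2.55, 2.72, 2.92, 3.12]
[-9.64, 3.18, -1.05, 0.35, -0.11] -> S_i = -9.64*(-0.33)^i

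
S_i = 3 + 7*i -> [3, 10, 17, 24, 31]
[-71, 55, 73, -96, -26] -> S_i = Random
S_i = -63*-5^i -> [-63, 315, -1575, 7875, -39375]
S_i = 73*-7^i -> [73, -511, 3577, -25039, 175273]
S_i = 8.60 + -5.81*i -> [8.6, 2.79, -3.02, -8.83, -14.64]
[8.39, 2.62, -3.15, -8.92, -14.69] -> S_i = 8.39 + -5.77*i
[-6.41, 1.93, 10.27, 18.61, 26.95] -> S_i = -6.41 + 8.34*i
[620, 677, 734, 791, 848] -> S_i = 620 + 57*i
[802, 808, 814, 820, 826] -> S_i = 802 + 6*i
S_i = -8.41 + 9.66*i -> [-8.41, 1.25, 10.91, 20.57, 30.23]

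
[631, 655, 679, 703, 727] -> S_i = 631 + 24*i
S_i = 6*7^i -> [6, 42, 294, 2058, 14406]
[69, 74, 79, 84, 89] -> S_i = 69 + 5*i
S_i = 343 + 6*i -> [343, 349, 355, 361, 367]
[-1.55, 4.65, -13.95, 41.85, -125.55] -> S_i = -1.55*(-3.00)^i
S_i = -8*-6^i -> [-8, 48, -288, 1728, -10368]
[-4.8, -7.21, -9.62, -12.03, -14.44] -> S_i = -4.80 + -2.41*i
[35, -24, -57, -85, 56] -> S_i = Random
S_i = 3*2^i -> [3, 6, 12, 24, 48]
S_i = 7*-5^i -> [7, -35, 175, -875, 4375]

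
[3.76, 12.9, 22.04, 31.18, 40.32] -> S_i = 3.76 + 9.14*i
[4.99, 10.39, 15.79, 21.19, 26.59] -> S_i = 4.99 + 5.40*i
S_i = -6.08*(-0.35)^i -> [-6.08, 2.13, -0.74, 0.26, -0.09]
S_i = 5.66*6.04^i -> [5.66, 34.19, 206.49, 1247.17, 7532.93]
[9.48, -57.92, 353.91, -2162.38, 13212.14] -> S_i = 9.48*(-6.11)^i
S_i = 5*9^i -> [5, 45, 405, 3645, 32805]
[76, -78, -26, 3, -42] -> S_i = Random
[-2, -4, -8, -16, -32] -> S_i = -2*2^i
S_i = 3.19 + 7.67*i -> [3.19, 10.86, 18.53, 26.2, 33.87]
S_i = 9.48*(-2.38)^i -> [9.48, -22.56, 53.7, -127.8, 304.17]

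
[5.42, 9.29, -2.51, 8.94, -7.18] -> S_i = Random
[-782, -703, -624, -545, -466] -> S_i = -782 + 79*i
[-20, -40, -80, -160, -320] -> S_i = -20*2^i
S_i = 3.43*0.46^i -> [3.43, 1.58, 0.73, 0.33, 0.15]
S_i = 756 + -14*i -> [756, 742, 728, 714, 700]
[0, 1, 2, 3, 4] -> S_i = 0 + 1*i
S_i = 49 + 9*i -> [49, 58, 67, 76, 85]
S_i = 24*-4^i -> [24, -96, 384, -1536, 6144]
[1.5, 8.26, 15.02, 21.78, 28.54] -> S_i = 1.50 + 6.76*i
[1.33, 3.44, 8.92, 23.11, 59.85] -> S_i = 1.33*2.59^i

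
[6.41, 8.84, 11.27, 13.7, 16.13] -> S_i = 6.41 + 2.43*i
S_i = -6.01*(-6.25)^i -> [-6.01, 37.56, -234.77, 1467.29, -9170.53]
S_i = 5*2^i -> [5, 10, 20, 40, 80]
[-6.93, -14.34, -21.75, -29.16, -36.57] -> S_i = -6.93 + -7.41*i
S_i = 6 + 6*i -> [6, 12, 18, 24, 30]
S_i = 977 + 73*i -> [977, 1050, 1123, 1196, 1269]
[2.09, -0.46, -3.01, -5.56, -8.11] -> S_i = 2.09 + -2.55*i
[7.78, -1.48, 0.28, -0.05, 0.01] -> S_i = 7.78*(-0.19)^i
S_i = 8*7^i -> [8, 56, 392, 2744, 19208]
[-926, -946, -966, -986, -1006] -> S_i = -926 + -20*i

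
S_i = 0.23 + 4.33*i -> [0.23, 4.56, 8.89, 13.22, 17.55]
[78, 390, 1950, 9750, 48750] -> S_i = 78*5^i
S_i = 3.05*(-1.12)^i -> [3.05, -3.42, 3.83, -4.29, 4.8]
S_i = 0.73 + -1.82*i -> [0.73, -1.09, -2.91, -4.73, -6.55]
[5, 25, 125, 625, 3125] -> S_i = 5*5^i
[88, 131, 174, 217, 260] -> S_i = 88 + 43*i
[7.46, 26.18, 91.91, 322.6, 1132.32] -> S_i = 7.46*3.51^i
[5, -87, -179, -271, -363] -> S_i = 5 + -92*i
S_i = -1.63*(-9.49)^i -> [-1.63, 15.47, -146.8, 1393.11, -13220.64]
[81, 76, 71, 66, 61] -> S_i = 81 + -5*i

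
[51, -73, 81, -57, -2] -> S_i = Random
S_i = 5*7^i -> [5, 35, 245, 1715, 12005]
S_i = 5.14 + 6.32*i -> [5.14, 11.46, 17.78, 24.1, 30.42]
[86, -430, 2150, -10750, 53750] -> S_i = 86*-5^i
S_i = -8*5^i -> [-8, -40, -200, -1000, -5000]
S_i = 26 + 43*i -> [26, 69, 112, 155, 198]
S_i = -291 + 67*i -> [-291, -224, -157, -90, -23]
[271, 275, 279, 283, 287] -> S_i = 271 + 4*i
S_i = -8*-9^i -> [-8, 72, -648, 5832, -52488]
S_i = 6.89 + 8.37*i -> [6.89, 15.26, 23.63, 32.0, 40.37]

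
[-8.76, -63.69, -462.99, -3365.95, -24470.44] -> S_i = -8.76*7.27^i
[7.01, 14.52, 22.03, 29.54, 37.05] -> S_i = 7.01 + 7.51*i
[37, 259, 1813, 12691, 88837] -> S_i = 37*7^i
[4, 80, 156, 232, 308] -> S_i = 4 + 76*i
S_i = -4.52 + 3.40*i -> [-4.52, -1.12, 2.28, 5.68, 9.08]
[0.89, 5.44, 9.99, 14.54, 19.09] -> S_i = 0.89 + 4.55*i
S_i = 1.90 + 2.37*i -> [1.9, 4.27, 6.64, 9.01, 11.38]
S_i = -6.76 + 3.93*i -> [-6.76, -2.83, 1.1, 5.03, 8.96]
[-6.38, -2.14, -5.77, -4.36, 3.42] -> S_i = Random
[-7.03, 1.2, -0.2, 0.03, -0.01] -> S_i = -7.03*(-0.17)^i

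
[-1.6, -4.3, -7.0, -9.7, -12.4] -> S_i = -1.60 + -2.70*i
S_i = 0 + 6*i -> [0, 6, 12, 18, 24]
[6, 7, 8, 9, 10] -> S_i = 6 + 1*i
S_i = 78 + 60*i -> [78, 138, 198, 258, 318]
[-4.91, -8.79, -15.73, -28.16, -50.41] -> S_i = -4.91*1.79^i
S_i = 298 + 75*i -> [298, 373, 448, 523, 598]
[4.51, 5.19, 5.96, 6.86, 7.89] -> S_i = 4.51*1.15^i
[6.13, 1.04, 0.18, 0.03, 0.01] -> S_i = 6.13*0.17^i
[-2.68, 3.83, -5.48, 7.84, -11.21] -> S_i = -2.68*(-1.43)^i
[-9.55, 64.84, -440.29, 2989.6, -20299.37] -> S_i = -9.55*(-6.79)^i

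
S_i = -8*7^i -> [-8, -56, -392, -2744, -19208]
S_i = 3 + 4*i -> [3, 7, 11, 15, 19]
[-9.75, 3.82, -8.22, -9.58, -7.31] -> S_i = Random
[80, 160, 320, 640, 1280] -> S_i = 80*2^i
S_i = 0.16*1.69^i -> [0.16, 0.27, 0.46, 0.77, 1.31]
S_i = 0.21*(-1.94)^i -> [0.21, -0.41, 0.79, -1.53, 2.97]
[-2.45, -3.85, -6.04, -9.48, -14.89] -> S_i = -2.45*1.57^i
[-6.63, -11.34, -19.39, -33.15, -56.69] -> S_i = -6.63*1.71^i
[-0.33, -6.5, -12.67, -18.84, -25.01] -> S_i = -0.33 + -6.17*i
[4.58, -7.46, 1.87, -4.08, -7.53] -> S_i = Random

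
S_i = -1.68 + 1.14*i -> [-1.68, -0.54, 0.6, 1.74, 2.88]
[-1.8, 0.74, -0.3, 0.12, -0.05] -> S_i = -1.80*(-0.41)^i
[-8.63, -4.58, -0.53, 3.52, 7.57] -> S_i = -8.63 + 4.05*i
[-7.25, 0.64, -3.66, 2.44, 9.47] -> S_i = Random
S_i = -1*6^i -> [-1, -6, -36, -216, -1296]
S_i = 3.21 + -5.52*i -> [3.21, -2.31, -7.83, -13.35, -18.87]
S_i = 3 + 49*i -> [3, 52, 101, 150, 199]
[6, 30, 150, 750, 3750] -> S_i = 6*5^i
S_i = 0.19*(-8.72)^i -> [0.19, -1.66, 14.45, -125.98, 1098.55]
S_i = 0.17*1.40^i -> [0.17, 0.24, 0.33, 0.47, 0.65]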